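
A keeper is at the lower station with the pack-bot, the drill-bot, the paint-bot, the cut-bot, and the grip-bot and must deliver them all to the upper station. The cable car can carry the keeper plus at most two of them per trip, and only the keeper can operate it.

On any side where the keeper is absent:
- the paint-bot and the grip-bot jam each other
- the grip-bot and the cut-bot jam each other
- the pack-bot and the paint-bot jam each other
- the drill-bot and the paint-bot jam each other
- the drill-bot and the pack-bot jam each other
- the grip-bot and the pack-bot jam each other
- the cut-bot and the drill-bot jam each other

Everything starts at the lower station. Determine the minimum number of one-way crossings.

impossible

Whatever the first load, the items left behind include a forbidden pair without the keeper. No opening move is safe, so no plan exists.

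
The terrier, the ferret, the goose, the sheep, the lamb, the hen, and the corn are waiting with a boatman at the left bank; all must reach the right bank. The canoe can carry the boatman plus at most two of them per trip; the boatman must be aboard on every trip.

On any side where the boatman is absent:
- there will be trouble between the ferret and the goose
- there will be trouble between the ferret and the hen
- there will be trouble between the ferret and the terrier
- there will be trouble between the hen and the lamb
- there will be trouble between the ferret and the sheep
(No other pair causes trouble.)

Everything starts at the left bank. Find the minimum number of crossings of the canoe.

9

Counting alone: the boatman can take at most 2 across per trip to the right bank, so moving all 7 needs at least 4 loaded trips out, with a return between consecutive ones — at least 7 crossings.
The safety rule pushes this higher. Following every safe sequence of crossings, the most of the 7 that can be at the right bank as the canoe arrives there on crossing 7 is 6 — never all 7.
So no plan with fewer than 9 crossings exists, and this one achieves 9:
1. Boatman goes to the right bank with the ferret and the lamb.  [the left bank: the corn, the goose, the hen, the sheep, the terrier | the right bank: the ferret, the lamb]
2. Boatman goes back to the left bank alone.  [the left bank: the corn, the goose, the hen, the sheep, the terrier | the right bank: the ferret, the lamb]
3. Boatman goes to the right bank with the corn.  [the left bank: the goose, the hen, the sheep, the terrier | the right bank: the corn, the ferret, the lamb]
4. Boatman goes back to the left bank alone.  [the left bank: the goose, the hen, the sheep, the terrier | the right bank: the corn, the ferret, the lamb]
5. Boatman goes to the right bank with the goose and the terrier.  [the left bank: the hen, the sheep | the right bank: the corn, the ferret, the goose, the lamb, the terrier]
6. Boatman goes back to the left bank with the ferret.  [the left bank: the ferret, the hen, the sheep | the right bank: the corn, the goose, the lamb, the terrier]
7. Boatman goes to the right bank with the ferret and the sheep.  [the left bank: the hen | the right bank: the corn, the ferret, the goose, the lamb, the sheep, the terrier]
8. Boatman goes back to the left bank with the ferret.  [the left bank: the ferret, the hen | the right bank: the corn, the goose, the lamb, the sheep, the terrier]
9. Boatman goes to the right bank with the ferret and the hen.  [the left bank: — | the right bank: the corn, the ferret, the goose, the hen, the lamb, the sheep, the terrier]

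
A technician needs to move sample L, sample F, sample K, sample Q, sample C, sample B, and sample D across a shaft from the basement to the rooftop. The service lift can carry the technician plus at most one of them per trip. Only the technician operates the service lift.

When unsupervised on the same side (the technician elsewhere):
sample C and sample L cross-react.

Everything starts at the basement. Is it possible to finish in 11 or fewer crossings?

Counting alone: the technician can take at most 1 across per trip to the rooftop, so moving all 7 needs at least 7 loaded trips out, with a return between consecutive ones — at least 13 crossings.
Since 11 < 13, 11 crossings cannot be enough. (The shortest complete plan in fact takes 13:)
1. Technician goes to the rooftop with sample L.
2. Technician goes back to the basement alone.
3. Technician goes to the rooftop with sample F.
4. Technician goes back to the basement alone.
5. Technician goes to the rooftop with sample K.
6. Technician goes back to the basement alone.
7. Technician goes to the rooftop with sample Q.
8. Technician goes back to the basement alone.
9. Technician goes to the rooftop with sample B.
10. Technician goes back to the basement alone.
11. Technician goes to the rooftop with sample D.
12. Technician goes back to the basement alone.
13. Technician goes to the rooftop with sample C.

No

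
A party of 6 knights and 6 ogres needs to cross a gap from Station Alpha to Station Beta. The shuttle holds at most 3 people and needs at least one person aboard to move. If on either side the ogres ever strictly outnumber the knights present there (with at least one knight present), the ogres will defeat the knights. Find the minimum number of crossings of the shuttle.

Following every safe sequence of crossings from the start, the most of the 12 that can be at Station Beta as the shuttle arrives there on crossings 1, 3, 5 is 3, 5, 6 respectively; the best ever achieved is 6 of 12.
From crossing 7 on, no configuration arises that was not already reachable earlier: only 17 distinct safe configurations (who is on which side, and where the shuttle is) can ever be reached, none of them has everyone across, and every continuation just revisits them. They are: 0 knights + 0 ogres across (shuttle back at the start); 0 knights + 1 ogre across (shuttle there); 0 knights + 1 ogre across (shuttle back at the start); 0 knights + 2 ogres across (shuttle there); 0 knights + 2 ogres across (shuttle back at the start); 0 knights + 3 ogres across (shuttle there); 0 knights + 3 ogres across (shuttle back at the start); 0 knights + 4 ogres across (shuttle there); 0 knights + 4 ogres across (shuttle back at the start); 0 knights + 5 ogres across (shuttle there); 0 knights + 5 ogres across (shuttle back at the start); 0 knights + 6 ogres across (shuttle there); 1 knight + 1 ogre across (shuttle there); 1 knight + 1 ogre across (shuttle back at the start); 2 knights + 2 ogres across (shuttle there); 2 knights + 2 ogres across (shuttle back at the start); 3 knights + 3 ogres across (shuttle there). So no valid plan exists.

impossible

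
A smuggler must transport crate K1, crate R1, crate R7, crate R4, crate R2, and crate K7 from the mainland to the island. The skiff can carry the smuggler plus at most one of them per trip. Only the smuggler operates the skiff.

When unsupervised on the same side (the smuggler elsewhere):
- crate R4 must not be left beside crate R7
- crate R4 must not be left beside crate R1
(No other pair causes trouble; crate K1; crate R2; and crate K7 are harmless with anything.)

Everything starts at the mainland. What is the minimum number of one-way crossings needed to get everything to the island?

13

Counting alone: the smuggler can take at most 1 across per trip to the island, so moving all 6 needs at least 6 loaded trips out, with a return between consecutive ones — at least 11 crossings.
The safety rule pushes this higher. Following every safe sequence of crossings, the most of the 6 that can be at the island as the skiff arrives there on crossing 11 is 5 — never all 6.
So no plan with fewer than 13 crossings exists, and this one achieves 13:
1. Smuggler goes to the island with crate R4.  [the mainland: crate K1, crate K7, crate R1, crate R2, crate R7 | the island: crate R4]
2. Smuggler goes back to the mainland alone.  [the mainland: crate K1, crate K7, crate R1, crate R2, crate R7 | the island: crate R4]
3. Smuggler goes to the island with crate K1.  [the mainland: crate K7, crate R1, crate R2, crate R7 | the island: crate K1, crate R4]
4. Smuggler goes back to the mainland alone.  [the mainland: crate K7, crate R1, crate R2, crate R7 | the island: crate K1, crate R4]
5. Smuggler goes to the island with crate R1.  [the mainland: crate K7, crate R2, crate R7 | the island: crate K1, crate R1, crate R4]
6. Smuggler goes back to the mainland with crate R4.  [the mainland: crate K7, crate R2, crate R4, crate R7 | the island: crate K1, crate R1]
7. Smuggler goes to the island with crate R7.  [the mainland: crate K7, crate R2, crate R4 | the island: crate K1, crate R1, crate R7]
8. Smuggler goes back to the mainland alone.  [the mainland: crate K7, crate R2, crate R4 | the island: crate K1, crate R1, crate R7]
9. Smuggler goes to the island with crate R2.  [the mainland: crate K7, crate R4 | the island: crate K1, crate R1, crate R2, crate R7]
10. Smuggler goes back to the mainland alone.  [the mainland: crate K7, crate R4 | the island: crate K1, crate R1, crate R2, crate R7]
11. Smuggler goes to the island with crate K7.  [the mainland: crate R4 | the island: crate K1, crate K7, crate R1, crate R2, crate R7]
12. Smuggler goes back to the mainland alone.  [the mainland: crate R4 | the island: crate K1, crate K7, crate R1, crate R2, crate R7]
13. Smuggler goes to the island with crate R4.  [the mainland: — | the island: crate K1, crate K7, crate R1, crate R2, crate R4, crate R7]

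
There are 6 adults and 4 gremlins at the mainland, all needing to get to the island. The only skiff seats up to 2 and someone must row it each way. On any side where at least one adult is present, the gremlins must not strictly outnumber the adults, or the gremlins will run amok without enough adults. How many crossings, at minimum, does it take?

Counting alone: each trip to the island takes at most 2 across and each return brings at least 1 back, so after t trips out (and t−1 returns) at most 2t − (t−1) of the 10 are across; that first reaches 10 at t = 9, so at least 17 crossings are needed.
The plan below uses exactly 17 crossings, so it is optimal:
1. 2 gremlins → the island.  (the mainland: 6A 2G; the island: 0A 2G)
2. 1 gremlin ← the mainland.  (the mainland: 6A 3G; the island: 0A 1G)
3. 2 gremlins → the island.  (the mainland: 6A 1G; the island: 0A 3G)
4. 1 gremlin ← the mainland.  (the mainland: 6A 2G; the island: 0A 2G)
5. 2 adults → the island.  (the mainland: 4A 2G; the island: 2A 2G)
6. 1 gremlin ← the mainland.  (the mainland: 4A 3G; the island: 2A 1G)
7. 1 adult and 1 gremlin → the island.  (the mainland: 3A 2G; the island: 3A 2G)
8. 1 gremlin ← the mainland.  (the mainland: 3A 3G; the island: 3A 1G)
9. 2 gremlins → the island.  (the mainland: 3A 1G; the island: 3A 3G)
10. 1 gremlin ← the mainland.  (the mainland: 3A 2G; the island: 3A 2G)
11. 1 adult and 1 gremlin → the island.  (the mainland: 2A 1G; the island: 4A 3G)
12. 1 gremlin ← the mainland.  (the mainland: 2A 2G; the island: 4A 2G)
13. 2 gremlins → the island.  (the mainland: 2A 0G; the island: 4A 4G)
14. 1 gremlin ← the mainland.  (the mainland: 2A 1G; the island: 4A 3G)
15. 1 adult and 1 gremlin → the island.  (the mainland: 1A 0G; the island: 5A 4G)
16. 1 gremlin ← the mainland.  (the mainland: 1A 1G; the island: 5A 3G)
17. 1 adult and 1 gremlin → the island.  (the mainland: 0A 0G; the island: 6A 4G)

17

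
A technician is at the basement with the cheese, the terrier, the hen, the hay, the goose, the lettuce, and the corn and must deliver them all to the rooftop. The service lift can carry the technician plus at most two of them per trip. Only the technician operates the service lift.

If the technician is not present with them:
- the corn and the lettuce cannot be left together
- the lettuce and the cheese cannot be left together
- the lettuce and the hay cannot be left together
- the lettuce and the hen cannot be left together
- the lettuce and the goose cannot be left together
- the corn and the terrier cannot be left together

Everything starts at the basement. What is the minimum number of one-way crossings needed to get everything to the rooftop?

Counting alone: the technician can take at most 2 across per trip to the rooftop, so moving all 7 needs at least 4 loaded trips out, with a return between consecutive ones — at least 7 crossings.
The safety rule pushes this higher. Following every safe sequence of crossings, the most of the 7 that can be at the rooftop as the service lift arrives there on crossing 7 is 6 — never all 7.
So no plan with fewer than 9 crossings exists, and this one achieves 9:
1. Technician goes to the rooftop with the lettuce and the terrier.  [the basement: the cheese, the corn, the goose, the hay, the hen | the rooftop: the lettuce, the terrier]
2. Technician goes back to the basement alone.  [the basement: the cheese, the corn, the goose, the hay, the hen | the rooftop: the lettuce, the terrier]
3. Technician goes to the rooftop with the cheese and the hen.  [the basement: the corn, the goose, the hay | the rooftop: the cheese, the hen, the lettuce, the terrier]
4. Technician goes back to the basement with the lettuce.  [the basement: the corn, the goose, the hay, the lettuce | the rooftop: the cheese, the hen, the terrier]
5. Technician goes to the rooftop with the hay and the lettuce.  [the basement: the corn, the goose | the rooftop: the cheese, the hay, the hen, the lettuce, the terrier]
6. Technician goes back to the basement with the lettuce.  [the basement: the corn, the goose, the lettuce | the rooftop: the cheese, the hay, the hen, the terrier]
7. Technician goes to the rooftop with the goose and the lettuce.  [the basement: the corn | the rooftop: the cheese, the goose, the hay, the hen, the lettuce, the terrier]
8. Technician goes back to the basement with the lettuce.  [the basement: the corn, the lettuce | the rooftop: the cheese, the goose, the hay, the hen, the terrier]
9. Technician goes to the rooftop with the corn and the lettuce.  [the basement: — | the rooftop: the cheese, the corn, the goose, the hay, the hen, the lettuce, the terrier]

9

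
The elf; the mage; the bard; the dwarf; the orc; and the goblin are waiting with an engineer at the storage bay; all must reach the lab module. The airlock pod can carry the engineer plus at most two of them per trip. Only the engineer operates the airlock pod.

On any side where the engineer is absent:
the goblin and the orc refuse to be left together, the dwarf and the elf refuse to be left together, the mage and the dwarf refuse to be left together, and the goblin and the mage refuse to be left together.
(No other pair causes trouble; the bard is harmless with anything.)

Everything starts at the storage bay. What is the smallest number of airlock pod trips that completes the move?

Counting alone: the engineer can take at most 2 across per trip to the lab module, so moving all 6 needs at least 3 loaded trips out, with a return between consecutive ones — at least 5 crossings.
The safety rule pushes this higher. Following every safe sequence of crossings, the most of the 6 that can be at the lab module as the airlock pod arrives there on crossing 5 is 5 — never all 6.
So no plan with fewer than 7 crossings exists, and this one achieves 7:
1. Engineer goes to the lab module with the dwarf and the goblin.  [the storage bay: the bard, the elf, the mage, the orc | the lab module: the dwarf, the goblin]
2. Engineer goes back to the storage bay alone.  [the storage bay: the bard, the elf, the mage, the orc | the lab module: the dwarf, the goblin]
3. Engineer goes to the lab module with the elf and the mage.  [the storage bay: the bard, the orc | the lab module: the dwarf, the elf, the goblin, the mage]
4. Engineer goes back to the storage bay with the dwarf and the goblin.  [the storage bay: the bard, the dwarf, the goblin, the orc | the lab module: the elf, the mage]
5. Engineer goes to the lab module with the bard and the orc.  [the storage bay: the dwarf, the goblin | the lab module: the bard, the elf, the mage, the orc]
6. Engineer goes back to the storage bay alone.  [the storage bay: the dwarf, the goblin | the lab module: the bard, the elf, the mage, the orc]
7. Engineer goes to the lab module with the dwarf and the goblin.  [the storage bay: — | the lab module: the bard, the dwarf, the elf, the goblin, the mage, the orc]

7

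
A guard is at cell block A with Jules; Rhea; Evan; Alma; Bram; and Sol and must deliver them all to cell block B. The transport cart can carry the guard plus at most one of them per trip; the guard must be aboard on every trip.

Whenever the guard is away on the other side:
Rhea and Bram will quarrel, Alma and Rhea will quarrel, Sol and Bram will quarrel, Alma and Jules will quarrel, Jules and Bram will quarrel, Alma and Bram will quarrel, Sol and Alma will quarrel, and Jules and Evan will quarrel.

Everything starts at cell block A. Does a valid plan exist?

Whatever the first load, the items left behind include a forbidden pair without the guard. No opening move is safe, so no plan exists.

No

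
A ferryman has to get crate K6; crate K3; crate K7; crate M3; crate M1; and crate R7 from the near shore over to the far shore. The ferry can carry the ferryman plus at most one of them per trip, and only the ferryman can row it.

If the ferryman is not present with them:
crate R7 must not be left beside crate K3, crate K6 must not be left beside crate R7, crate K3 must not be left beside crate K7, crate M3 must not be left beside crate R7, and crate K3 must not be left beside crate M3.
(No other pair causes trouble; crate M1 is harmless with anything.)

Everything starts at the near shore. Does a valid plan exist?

Whatever the first load, the items left behind include a forbidden pair without the ferryman. No opening move is safe, so no plan exists.

No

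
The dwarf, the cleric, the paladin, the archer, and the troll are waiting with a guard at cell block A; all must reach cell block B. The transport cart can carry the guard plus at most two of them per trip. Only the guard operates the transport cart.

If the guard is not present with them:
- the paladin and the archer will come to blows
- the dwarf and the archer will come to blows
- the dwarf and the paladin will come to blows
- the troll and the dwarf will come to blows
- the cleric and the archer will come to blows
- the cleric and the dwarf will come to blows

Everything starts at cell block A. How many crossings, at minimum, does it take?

Counting alone: the guard can take at most 2 across per trip to cell block B, so moving all 5 needs at least 3 loaded trips out, with a return between consecutive ones — at least 5 crossings.
The safety rule pushes this higher. Following every safe sequence of crossings, the most of the 5 that can be at cell block B as the transport cart arrives there on crossing 5 is 4 — never all 5.
So no plan with fewer than 7 crossings exists, and this one achieves 7:
1. Guard goes to cell block B with the archer and the dwarf.
2. Guard goes back to cell block A with the dwarf.
3. Guard goes to cell block B with the dwarf and the troll.
4. Guard goes back to cell block A with the dwarf.
5. Guard goes to cell block B with the cleric and the paladin.
6. Guard goes back to cell block A with the archer.
7. Guard goes to cell block B with the archer and the dwarf.

7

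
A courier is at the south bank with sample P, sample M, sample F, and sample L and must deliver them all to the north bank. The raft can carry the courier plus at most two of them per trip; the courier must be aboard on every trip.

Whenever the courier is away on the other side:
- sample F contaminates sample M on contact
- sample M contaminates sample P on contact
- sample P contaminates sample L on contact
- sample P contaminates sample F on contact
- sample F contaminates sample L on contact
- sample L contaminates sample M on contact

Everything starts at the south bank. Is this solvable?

Whatever the first load, the items left behind include a forbidden pair without the courier. No opening move is safe, so no plan exists.

No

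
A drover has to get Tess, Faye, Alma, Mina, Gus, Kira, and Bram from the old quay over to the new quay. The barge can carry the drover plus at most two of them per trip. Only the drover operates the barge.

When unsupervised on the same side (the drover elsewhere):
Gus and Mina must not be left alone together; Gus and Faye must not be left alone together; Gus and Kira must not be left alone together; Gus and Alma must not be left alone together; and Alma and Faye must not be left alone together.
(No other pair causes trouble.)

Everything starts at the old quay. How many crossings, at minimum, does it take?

11

Counting alone: the drover can take at most 2 across per trip to the new quay, so moving all 7 needs at least 4 loaded trips out, with a return between consecutive ones — at least 7 crossings.
The safety rule pushes this higher. Following every safe sequence of crossings, the most of the 7 that can be at the new quay as the barge arrives there on crossings 7, 9 is 5, 6 respectively — never all 7.
So no plan with fewer than 11 crossings exists, and this one achieves 11:
1. Drover goes to the new quay with Faye and Gus.
2. Drover goes back to the old quay with Faye.
3. Drover goes to the new quay with Faye and Tess.
4. Drover goes back to the old quay with Faye.
5. Drover goes to the new quay with Faye and Mina.
6. Drover goes back to the old quay with Gus.
7. Drover goes to the new quay with Alma and Kira.
8. Drover goes back to the old quay with Faye.
9. Drover goes to the new quay with Bram and Faye.
10. Drover goes back to the old quay with Faye.
11. Drover goes to the new quay with Faye and Gus.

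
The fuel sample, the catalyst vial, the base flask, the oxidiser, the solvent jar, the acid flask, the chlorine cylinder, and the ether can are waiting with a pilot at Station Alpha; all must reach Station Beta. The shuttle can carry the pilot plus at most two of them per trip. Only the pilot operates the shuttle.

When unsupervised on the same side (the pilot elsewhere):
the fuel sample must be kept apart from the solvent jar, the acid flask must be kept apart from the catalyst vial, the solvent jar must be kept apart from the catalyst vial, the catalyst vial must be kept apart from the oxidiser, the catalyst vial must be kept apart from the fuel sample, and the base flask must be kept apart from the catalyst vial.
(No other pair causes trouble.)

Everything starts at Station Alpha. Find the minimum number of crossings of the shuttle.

13

Counting alone: the pilot can take at most 2 across per trip to Station Beta, so moving all 8 needs at least 4 loaded trips out, with a return between consecutive ones — at least 7 crossings.
The safety rule pushes this higher. Following every safe sequence of crossings, the most of the 8 that can be at Station Beta as the shuttle arrives there on crossings 7, 9, 11 is 5, 6, 7 respectively — never all 8.
So no plan with fewer than 13 crossings exists, and this one achieves 13:
1. Pilot goes to Station Beta with the catalyst vial and the fuel sample.  [Station Alpha: the acid flask, the base flask, the chlorine cylinder, the ether can, the oxidiser, the solvent jar | Station Beta: the catalyst vial, the fuel sample]
2. Pilot goes back to Station Alpha with the fuel sample.  [Station Alpha: the acid flask, the base flask, the chlorine cylinder, the ether can, the fuel sample, the oxidiser, the solvent jar | Station Beta: the catalyst vial]
3. Pilot goes to Station Beta with the base flask and the fuel sample.  [Station Alpha: the acid flask, the chlorine cylinder, the ether can, the oxidiser, the solvent jar | Station Beta: the base flask, the catalyst vial, the fuel sample]
4. Pilot goes back to Station Alpha with the catalyst vial.  [Station Alpha: the acid flask, the catalyst vial, the chlorine cylinder, the ether can, the oxidiser, the solvent jar | Station Beta: the base flask, the fuel sample]
5. Pilot goes to Station Beta with the catalyst vial and the oxidiser.  [Station Alpha: the acid flask, the chlorine cylinder, the ether can, the solvent jar | Station Beta: the base flask, the catalyst vial, the fuel sample, the oxidiser]
6. Pilot goes back to Station Alpha with the catalyst vial.  [Station Alpha: the acid flask, the catalyst vial, the chlorine cylinder, the ether can, the solvent jar | Station Beta: the base flask, the fuel sample, the oxidiser]
7. Pilot goes to Station Beta with the acid flask and the catalyst vial.  [Station Alpha: the chlorine cylinder, the ether can, the solvent jar | Station Beta: the acid flask, the base flask, the catalyst vial, the fuel sample, the oxidiser]
8. Pilot goes back to Station Alpha with the catalyst vial.  [Station Alpha: the catalyst vial, the chlorine cylinder, the ether can, the solvent jar | Station Beta: the acid flask, the base flask, the fuel sample, the oxidiser]
9. Pilot goes to Station Beta with the catalyst vial and the chlorine cylinder.  [Station Alpha: the ether can, the solvent jar | Station Beta: the acid flask, the base flask, the catalyst vial, the chlorine cylinder, the fuel sample, the oxidiser]
10. Pilot goes back to Station Alpha with the catalyst vial.  [Station Alpha: the catalyst vial, the ether can, the solvent jar | Station Beta: the acid flask, the base flask, the chlorine cylinder, the fuel sample, the oxidiser]
11. Pilot goes to Station Beta with the catalyst vial and the ether can.  [Station Alpha: the solvent jar | Station Beta: the acid flask, the base flask, the catalyst vial, the chlorine cylinder, the ether can, the fuel sample, the oxidiser]
12. Pilot goes back to Station Alpha with the catalyst vial.  [Station Alpha: the catalyst vial, the solvent jar | Station Beta: the acid flask, the base flask, the chlorine cylinder, the ether can, the fuel sample, the oxidiser]
13. Pilot goes to Station Beta with the catalyst vial and the solvent jar.  [Station Alpha: — | Station Beta: the acid flask, the base flask, the catalyst vial, the chlorine cylinder, the ether can, the fuel sample, the oxidiser, the solvent jar]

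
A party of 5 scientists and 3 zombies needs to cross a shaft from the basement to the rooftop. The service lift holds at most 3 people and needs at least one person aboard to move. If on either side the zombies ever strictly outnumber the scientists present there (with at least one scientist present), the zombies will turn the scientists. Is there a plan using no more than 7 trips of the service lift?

Yes — this plan uses 7 crossings (≤ 7):
1. 2 zombies → the rooftop.  (the basement: 5S 1Z; the rooftop: 0S 2Z)
2. 1 zombie ← the basement.  (the basement: 5S 2Z; the rooftop: 0S 1Z)
3. 2 scientists and 1 zombie → the rooftop.  (the basement: 3S 1Z; the rooftop: 2S 2Z)
4. 1 zombie ← the basement.  (the basement: 3S 2Z; the rooftop: 2S 1Z)
5. 1 scientist and 2 zombies → the rooftop.  (the basement: 2S 0Z; the rooftop: 3S 3Z)
6. 1 zombie ← the basement.  (the basement: 2S 1Z; the rooftop: 3S 2Z)
7. 2 scientists and 1 zombie → the rooftop.  (the basement: 0S 0Z; the rooftop: 5S 3Z)

Yes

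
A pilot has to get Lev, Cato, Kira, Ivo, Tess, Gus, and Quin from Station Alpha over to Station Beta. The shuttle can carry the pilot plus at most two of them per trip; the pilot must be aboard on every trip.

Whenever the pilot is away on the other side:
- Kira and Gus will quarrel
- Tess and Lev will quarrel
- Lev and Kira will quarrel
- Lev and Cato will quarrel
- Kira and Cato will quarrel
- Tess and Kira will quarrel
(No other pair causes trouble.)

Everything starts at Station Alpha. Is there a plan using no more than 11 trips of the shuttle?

Yes — this plan uses 11 crossings (≤ 11):
1. Pilot goes to Station Beta with Kira and Lev.
2. Pilot goes back to Station Alpha with Lev.
3. Pilot goes to Station Beta with Ivo and Lev.
4. Pilot goes back to Station Alpha with Lev.
5. Pilot goes to Station Beta with Gus and Lev.
6. Pilot goes back to Station Alpha with Kira.
7. Pilot goes to Station Beta with Cato and Tess.
8. Pilot goes back to Station Alpha with Lev.
9. Pilot goes to Station Beta with Lev and Quin.
10. Pilot goes back to Station Alpha with Lev.
11. Pilot goes to Station Beta with Kira and Lev.

Yes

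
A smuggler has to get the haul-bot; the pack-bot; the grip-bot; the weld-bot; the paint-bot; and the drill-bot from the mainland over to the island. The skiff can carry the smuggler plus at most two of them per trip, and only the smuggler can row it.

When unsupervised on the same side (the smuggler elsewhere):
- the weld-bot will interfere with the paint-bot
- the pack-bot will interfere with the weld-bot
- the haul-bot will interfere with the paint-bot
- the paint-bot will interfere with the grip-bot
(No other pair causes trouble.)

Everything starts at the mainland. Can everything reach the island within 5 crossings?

Counting alone: the smuggler can take at most 2 across per trip to the island, so moving all 6 needs at least 3 loaded trips out, with a return between consecutive ones — at least 5 crossings.
The safety rule pushes this higher. Following every safe sequence of crossings, the most of the 6 that can be at the island as the skiff arrives there on crossing 5 is 5 — never all 6.
So the move cannot be finished within 5 crossings. (The shortest complete plan takes 7:)
1. Smuggler goes to the island with the pack-bot and the paint-bot.  [the mainland: the drill-bot, the grip-bot, the haul-bot, the weld-bot | the island: the pack-bot, the paint-bot]
2. Smuggler goes back to the mainland alone.  [the mainland: the drill-bot, the grip-bot, the haul-bot, the weld-bot | the island: the pack-bot, the paint-bot]
3. Smuggler goes to the island with the drill-bot.  [the mainland: the grip-bot, the haul-bot, the weld-bot | the island: the drill-bot, the pack-bot, the paint-bot]
4. Smuggler goes back to the mainland alone.  [the mainland: the grip-bot, the haul-bot, the weld-bot | the island: the drill-bot, the pack-bot, the paint-bot]
5. Smuggler goes to the island with the grip-bot and the haul-bot.  [the mainland: the weld-bot | the island: the drill-bot, the grip-bot, the haul-bot, the pack-bot, the paint-bot]
6. Smuggler goes back to the mainland with the paint-bot.  [the mainland: the paint-bot, the weld-bot | the island: the drill-bot, the grip-bot, the haul-bot, the pack-bot]
7. Smuggler goes to the island with the paint-bot and the weld-bot.  [the mainland: — | the island: the drill-bot, the grip-bot, the haul-bot, the pack-bot, the paint-bot, the weld-bot]

No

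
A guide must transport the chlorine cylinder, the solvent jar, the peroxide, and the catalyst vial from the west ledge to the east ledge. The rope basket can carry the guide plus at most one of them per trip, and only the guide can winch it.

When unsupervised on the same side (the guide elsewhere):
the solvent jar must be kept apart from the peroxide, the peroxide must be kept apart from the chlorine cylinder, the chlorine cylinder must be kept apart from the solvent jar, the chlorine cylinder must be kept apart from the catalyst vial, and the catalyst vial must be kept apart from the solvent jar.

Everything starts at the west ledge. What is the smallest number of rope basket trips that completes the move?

Whatever the first load, the items left behind include a forbidden pair without the guide. No opening move is safe, so no plan exists.

impossible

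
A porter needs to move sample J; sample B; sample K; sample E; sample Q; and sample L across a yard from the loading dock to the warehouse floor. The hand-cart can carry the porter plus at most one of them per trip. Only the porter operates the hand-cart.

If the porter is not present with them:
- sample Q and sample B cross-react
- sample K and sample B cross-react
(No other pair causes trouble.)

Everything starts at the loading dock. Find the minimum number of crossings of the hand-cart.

Counting alone: the porter can take at most 1 across per trip to the warehouse floor, so moving all 6 needs at least 6 loaded trips out, with a return between consecutive ones — at least 11 crossings.
The safety rule pushes this higher. Following every safe sequence of crossings, the most of the 6 that can be at the warehouse floor as the hand-cart arrives there on crossing 11 is 5 — never all 6.
So no plan with fewer than 13 crossings exists, and this one achieves 13:
1. Porter goes to the warehouse floor with sample B.
2. Porter goes back to the loading dock alone.
3. Porter goes to the warehouse floor with sample J.
4. Porter goes back to the loading dock alone.
5. Porter goes to the warehouse floor with sample K.
6. Porter goes back to the loading dock with sample B.
7. Porter goes to the warehouse floor with sample Q.
8. Porter goes back to the loading dock alone.
9. Porter goes to the warehouse floor with sample E.
10. Porter goes back to the loading dock alone.
11. Porter goes to the warehouse floor with sample L.
12. Porter goes back to the loading dock alone.
13. Porter goes to the warehouse floor with sample B.

13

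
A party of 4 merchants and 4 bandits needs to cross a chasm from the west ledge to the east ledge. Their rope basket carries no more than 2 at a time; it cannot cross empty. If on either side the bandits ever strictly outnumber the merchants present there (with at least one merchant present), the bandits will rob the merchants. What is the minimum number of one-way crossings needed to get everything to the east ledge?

impossible

Following every safe sequence of crossings from the start, the most of the 8 that can be at the east ledge as the rope basket arrives there on crossings 1, 3, 5 is 2, 3, 4 respectively; the best ever achieved is 4 of 8.
From crossing 7 on, no configuration arises that was not already reachable earlier: only 11 distinct safe configurations (who is on which side, and where the rope basket is) can ever be reached, none of them has everyone across, and every continuation just revisits them. They are: 0 merchants + 0 bandits across (rope basket back at the start); 0 merchants + 1 bandit across (rope basket there); 0 merchants + 1 bandit across (rope basket back at the start); 0 merchants + 2 bandits across (rope basket there); 0 merchants + 2 bandits across (rope basket back at the start); 0 merchants + 3 bandits across (rope basket there); 0 merchants + 3 bandits across (rope basket back at the start); 0 merchants + 4 bandits across (rope basket there); 1 merchant + 1 bandit across (rope basket there); 1 merchant + 1 bandit across (rope basket back at the start); 2 merchants + 2 bandits across (rope basket there). So no valid plan exists.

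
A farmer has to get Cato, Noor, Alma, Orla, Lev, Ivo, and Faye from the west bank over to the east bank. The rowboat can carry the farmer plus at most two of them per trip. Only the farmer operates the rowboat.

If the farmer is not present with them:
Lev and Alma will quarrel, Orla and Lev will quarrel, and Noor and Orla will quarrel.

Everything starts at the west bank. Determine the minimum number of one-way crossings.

Counting alone: the farmer can take at most 2 across per trip to the east bank, so moving all 7 needs at least 4 loaded trips out, with a return between consecutive ones — at least 7 crossings.
The plan below uses exactly 7 crossings, so it is optimal:
1. Farmer goes to the east bank with Lev and Noor.
2. Farmer goes back to the west bank alone.
3. Farmer goes to the east bank with Cato.
4. Farmer goes back to the west bank alone.
5. Farmer goes to the east bank with Faye and Ivo.
6. Farmer goes back to the west bank alone.
7. Farmer goes to the east bank with Alma and Orla.

7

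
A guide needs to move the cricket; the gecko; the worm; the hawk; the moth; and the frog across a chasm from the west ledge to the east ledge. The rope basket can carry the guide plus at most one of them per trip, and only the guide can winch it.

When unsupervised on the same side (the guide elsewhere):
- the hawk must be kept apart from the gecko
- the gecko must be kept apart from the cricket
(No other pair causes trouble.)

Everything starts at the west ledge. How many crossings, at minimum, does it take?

Counting alone: the guide can take at most 1 across per trip to the east ledge, so moving all 6 needs at least 6 loaded trips out, with a return between consecutive ones — at least 11 crossings.
The safety rule pushes this higher. Following every safe sequence of crossings, the most of the 6 that can be at the east ledge as the rope basket arrives there on crossing 11 is 5 — never all 6.
So no plan with fewer than 13 crossings exists, and this one achieves 13:
1. Guide goes to the east ledge with the gecko.  [the west ledge: the cricket, the frog, the hawk, the moth, the worm | the east ledge: the gecko]
2. Guide goes back to the west ledge alone.  [the west ledge: the cricket, the frog, the hawk, the moth, the worm | the east ledge: the gecko]
3. Guide goes to the east ledge with the cricket.  [the west ledge: the frog, the hawk, the moth, the worm | the east ledge: the cricket, the gecko]
4. Guide goes back to the west ledge with the gecko.  [the west ledge: the frog, the gecko, the hawk, the moth, the worm | the east ledge: the cricket]
5. Guide goes to the east ledge with the hawk.  [the west ledge: the frog, the gecko, the moth, the worm | the east ledge: the cricket, the hawk]
6. Guide goes back to the west ledge alone.  [the west ledge: the frog, the gecko, the moth, the worm | the east ledge: the cricket, the hawk]
7. Guide goes to the east ledge with the worm.  [the west ledge: the frog, the gecko, the moth | the east ledge: the cricket, the hawk, the worm]
8. Guide goes back to the west ledge alone.  [the west ledge: the frog, the gecko, the moth | the east ledge: the cricket, the hawk, the worm]
9. Guide goes to the east ledge with the moth.  [the west ledge: the frog, the gecko | the east ledge: the cricket, the hawk, the moth, the worm]
10. Guide goes back to the west ledge alone.  [the west ledge: the frog, the gecko | the east ledge: the cricket, the hawk, the moth, the worm]
11. Guide goes to the east ledge with the frog.  [the west ledge: the gecko | the east ledge: the cricket, the frog, the hawk, the moth, the worm]
12. Guide goes back to the west ledge alone.  [the west ledge: the gecko | the east ledge: the cricket, the frog, the hawk, the moth, the worm]
13. Guide goes to the east ledge with the gecko.  [the west ledge: — | the east ledge: the cricket, the frog, the gecko, the hawk, the moth, the worm]

13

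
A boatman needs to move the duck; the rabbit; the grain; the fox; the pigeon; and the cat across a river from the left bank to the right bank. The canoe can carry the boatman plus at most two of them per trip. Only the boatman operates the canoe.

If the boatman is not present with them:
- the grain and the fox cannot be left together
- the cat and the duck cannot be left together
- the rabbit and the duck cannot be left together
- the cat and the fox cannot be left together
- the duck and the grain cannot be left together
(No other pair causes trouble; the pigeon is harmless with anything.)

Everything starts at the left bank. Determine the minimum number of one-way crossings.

Counting alone: the boatman can take at most 2 across per trip to the right bank, so moving all 6 needs at least 3 loaded trips out, with a return between consecutive ones — at least 5 crossings.
The safety rule pushes this higher. Following every safe sequence of crossings, the most of the 6 that can be at the right bank as the canoe arrives there on crossing 5 is 5 — never all 6.
So no plan with fewer than 7 crossings exists, and this one achieves 7:
1. Boatman goes to the right bank with the duck and the fox.  [the left bank: the cat, the grain, the pigeon, the rabbit | the right bank: the duck, the fox]
2. Boatman goes back to the left bank alone.  [the left bank: the cat, the grain, the pigeon, the rabbit | the right bank: the duck, the fox]
3. Boatman goes to the right bank with the grain and the rabbit.  [the left bank: the cat, the pigeon | the right bank: the duck, the fox, the grain, the rabbit]
4. Boatman goes back to the left bank with the duck and the fox.  [the left bank: the cat, the duck, the fox, the pigeon | the right bank: the grain, the rabbit]
5. Boatman goes to the right bank with the cat and the pigeon.  [the left bank: the duck, the fox | the right bank: the cat, the grain, the pigeon, the rabbit]
6. Boatman goes back to the left bank alone.  [the left bank: the duck, the fox | the right bank: the cat, the grain, the pigeon, the rabbit]
7. Boatman goes to the right bank with the duck and the fox.  [the left bank: — | the right bank: the cat, the duck, the fox, the grain, the pigeon, the rabbit]

7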